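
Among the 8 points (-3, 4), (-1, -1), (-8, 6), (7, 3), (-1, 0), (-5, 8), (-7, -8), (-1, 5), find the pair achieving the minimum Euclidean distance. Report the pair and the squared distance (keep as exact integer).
Pair = ((-1, -1), (-1, 0)); squared distance = 1

Compute all C(8, 2) = 28 pairwise squared distances (x_i − x_j)² + (y_i − y_j)². The minimum is 1, attained by the pair ((-1, -1), (-1, 0)).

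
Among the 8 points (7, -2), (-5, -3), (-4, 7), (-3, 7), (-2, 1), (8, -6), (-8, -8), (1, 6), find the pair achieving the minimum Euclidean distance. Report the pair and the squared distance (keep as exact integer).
Pair = ((-4, 7), (-3, 7)); squared distance = 1

Compute all C(8, 2) = 28 pairwise squared distances (x_i − x_j)² + (y_i − y_j)². The minimum is 1, attained by the pair ((-4, 7), (-3, 7)).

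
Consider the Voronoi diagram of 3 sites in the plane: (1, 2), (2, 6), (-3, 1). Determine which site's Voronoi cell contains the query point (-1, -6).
Nearest site = (-3, 1)

The Voronoi cell of site s contains exactly those query points closer to s than to any other site. Compute squared distances from q = (-1, -6) to each site:
  (-3 − -1)² + (1 − -6)² = 53
  (1 − -1)² + (2 − -6)² = 68
  (2 − -1)² + (6 − -6)² = 153
Minimum is attained by (-3, 1), so q lies in its Voronoi cell.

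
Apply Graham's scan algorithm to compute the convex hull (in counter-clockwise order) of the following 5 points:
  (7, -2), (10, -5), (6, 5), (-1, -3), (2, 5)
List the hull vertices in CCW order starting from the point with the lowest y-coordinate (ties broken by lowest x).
Hull (CCW) = [(10, -5), (6, 5), (2, 5), (-1, -3)]

Graham scan procedure:
  1. Find the pivot p₀ = point with lowest y (tie → lowest x): (10, -5).
  2. Sort the remaining points by polar angle around p₀.
  3. Walk through sorted points, maintaining a stack; pop the top while the last three entries make a non-left turn (cross product ≤ 0).
  4. Final stack is the convex hull in CCW order: (10, -5), (6, 5), (2, 5), (-1, -3).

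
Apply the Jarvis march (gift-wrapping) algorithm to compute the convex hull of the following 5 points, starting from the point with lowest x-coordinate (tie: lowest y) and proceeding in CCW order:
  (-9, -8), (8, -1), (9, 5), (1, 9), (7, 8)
Hull (CCW) = [(-9, -8), (8, -1), (9, 5), (7, 8), (1, 9)]

Jarvis march: at each step, from the current hull vertex p, select the next vertex q as the point such that every other point lies strictly to the left of (or on) the directed line p → q. (Equivalently: for every other point r, the cross product (q − p) × (r − p) ≥ 0.)
Starting point (lowest x, tie lowest y): (-9, -8). Wrap until returning to start. Resulting hull: (-9, -8), (8, -1), (9, 5), (7, 8), (1, 9).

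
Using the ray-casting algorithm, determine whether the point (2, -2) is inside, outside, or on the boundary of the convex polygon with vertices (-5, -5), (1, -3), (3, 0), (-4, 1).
The point (2, -2) lies strictly outside the polygon

Cast a horizontal ray to the right from the query point and count how many polygon edges it crosses (each edge strictly once or zero times, handled with the usual half-open convention). 
Parity of crossings → even ⇒ outside.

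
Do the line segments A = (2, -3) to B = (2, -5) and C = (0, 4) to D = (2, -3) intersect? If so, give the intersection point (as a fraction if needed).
Yes; intersection at (2, -3) (t = 0 on AB, s = 1 on CD)

Parametrize AB as A + t(B − A) = (2 + 0 t, -3 + -2 t) and CD as C + s(D − C) = (0 + 2 s, 4 + -7 s). Solve the linear system for (t, s). Determinant = -4 ≠ 0, so a unique intersection of the containing lines exists. Solution: t = 0, s = 1 — both in [0, 1], so the segments cross. Intersection point: (2, -3).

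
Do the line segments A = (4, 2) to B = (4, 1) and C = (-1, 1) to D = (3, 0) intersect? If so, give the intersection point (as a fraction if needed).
No (intersection of containing lines falls outside at least one segment)

Parametrize and solve: t = 9/4, s = 5/4. At least one of these is outside [0, 1], so the segments do not intersect.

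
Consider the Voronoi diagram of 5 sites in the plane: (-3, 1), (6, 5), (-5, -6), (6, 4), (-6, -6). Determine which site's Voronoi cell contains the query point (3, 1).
Nearest site = (6, 4)

The Voronoi cell of site s contains exactly those query points closer to s than to any other site. Compute squared distances from q = (3, 1) to each site:
  (6 − 3)² + (4 − 1)² = 18
  (6 − 3)² + (5 − 1)² = 25
  (-3 − 3)² + (1 − 1)² = 36
  (-5 − 3)² + (-6 − 1)² = 113
  (-6 − 3)² + (-6 − 1)² = 130
Minimum is attained by (6, 4), so q lies in its Voronoi cell.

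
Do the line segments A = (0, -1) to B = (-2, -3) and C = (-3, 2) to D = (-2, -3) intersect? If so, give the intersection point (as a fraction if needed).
Yes; intersection at (-2, -3) (t = 1 on AB, s = 1 on CD)

Parametrize AB as A + t(B − A) = (0 + -2 t, -1 + -2 t) and CD as C + s(D − C) = (-3 + 1 s, 2 + -5 s). Solve the linear system for (t, s). Determinant = -12 ≠ 0, so a unique intersection of the containing lines exists. Solution: t = 1, s = 1 — both in [0, 1], so the segments cross. Intersection point: (-2, -3).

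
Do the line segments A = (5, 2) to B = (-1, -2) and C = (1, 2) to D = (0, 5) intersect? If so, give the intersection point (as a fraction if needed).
No (intersection of containing lines falls outside at least one segment)

Parametrize and solve: t = 6/11, s = -8/11. At least one of these is outside [0, 1], so the segments do not intersect.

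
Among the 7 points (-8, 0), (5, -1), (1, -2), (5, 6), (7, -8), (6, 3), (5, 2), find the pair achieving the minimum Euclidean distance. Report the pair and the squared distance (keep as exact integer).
Pair = ((6, 3), (5, 2)); squared distance = 2

Compute all C(7, 2) = 21 pairwise squared distances (x_i − x_j)² + (y_i − y_j)². The minimum is 2, attained by the pair ((6, 3), (5, 2)).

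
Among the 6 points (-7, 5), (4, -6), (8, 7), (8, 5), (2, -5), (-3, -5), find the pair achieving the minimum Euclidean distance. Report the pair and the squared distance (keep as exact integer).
Pair = ((8, 7), (8, 5)); squared distance = 4

Compute all C(6, 2) = 15 pairwise squared distances (x_i − x_j)² + (y_i − y_j)². The minimum is 4, attained by the pair ((8, 7), (8, 5)).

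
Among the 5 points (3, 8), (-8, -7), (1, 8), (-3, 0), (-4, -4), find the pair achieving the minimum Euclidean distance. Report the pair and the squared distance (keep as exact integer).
Pair = ((3, 8), (1, 8)); squared distance = 4

Compute all C(5, 2) = 10 pairwise squared distances (x_i − x_j)² + (y_i − y_j)². The minimum is 4, attained by the pair ((3, 8), (1, 8)).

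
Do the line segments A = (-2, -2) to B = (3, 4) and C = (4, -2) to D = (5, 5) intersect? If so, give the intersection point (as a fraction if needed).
No (intersection of containing lines falls outside at least one segment)

Parametrize and solve: t = 42/29, s = 36/29. At least one of these is outside [0, 1], so the segments do not intersect.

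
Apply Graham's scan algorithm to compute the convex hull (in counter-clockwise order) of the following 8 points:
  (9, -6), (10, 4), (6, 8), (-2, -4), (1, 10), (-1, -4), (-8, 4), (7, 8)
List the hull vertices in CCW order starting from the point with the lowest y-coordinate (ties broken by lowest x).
Hull (CCW) = [(9, -6), (10, 4), (7, 8), (1, 10), (-8, 4), (-2, -4)]

Graham scan procedure:
  1. Find the pivot p₀ = point with lowest y (tie → lowest x): (9, -6).
  2. Sort the remaining points by polar angle around p₀.
  3. Walk through sorted points, maintaining a stack; pop the top while the last three entries make a non-left turn (cross product ≤ 0).
  4. Final stack is the convex hull in CCW order: (9, -6), (10, 4), (7, 8), (1, 10), (-8, 4), (-2, -4).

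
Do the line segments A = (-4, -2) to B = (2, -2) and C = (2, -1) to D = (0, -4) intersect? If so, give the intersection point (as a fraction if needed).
Yes; intersection at (4/3, -2) (t = 8/9 on AB, s = 1/3 on CD)

Parametrize AB as A + t(B − A) = (-4 + 6 t, -2 + 0 t) and CD as C + s(D − C) = (2 + -2 s, -1 + -3 s). Solve the linear system for (t, s). Determinant = 18 ≠ 0, so a unique intersection of the containing lines exists. Solution: t = 8/9, s = 1/3 — both in [0, 1], so the segments cross. Intersection point: (4/3, -2).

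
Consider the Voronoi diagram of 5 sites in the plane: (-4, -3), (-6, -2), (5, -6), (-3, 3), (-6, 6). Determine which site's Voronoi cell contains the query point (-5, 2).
Nearest site = (-3, 3)

The Voronoi cell of site s contains exactly those query points closer to s than to any other site. Compute squared distances from q = (-5, 2) to each site:
  (-3 − -5)² + (3 − 2)² = 5
  (-6 − -5)² + (-2 − 2)² = 17
  (-6 − -5)² + (6 − 2)² = 17
  (-4 − -5)² + (-3 − 2)² = 26
  (5 − -5)² + (-6 − 2)² = 164
Minimum is attained by (-3, 3), so q lies in its Voronoi cell.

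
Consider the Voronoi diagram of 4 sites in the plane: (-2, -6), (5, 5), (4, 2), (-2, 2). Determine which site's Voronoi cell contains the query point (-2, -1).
Nearest site = (-2, 2)

The Voronoi cell of site s contains exactly those query points closer to s than to any other site. Compute squared distances from q = (-2, -1) to each site:
  (-2 − -2)² + (2 − -1)² = 9
  (-2 − -2)² + (-6 − -1)² = 25
  (4 − -2)² + (2 − -1)² = 45
  (5 − -2)² + (5 − -1)² = 85
Minimum is attained by (-2, 2), so q lies in its Voronoi cell.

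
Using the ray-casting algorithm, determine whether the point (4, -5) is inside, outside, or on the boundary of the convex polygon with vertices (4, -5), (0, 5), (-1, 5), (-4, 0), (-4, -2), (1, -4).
The point (4, -5) lies on the polygon boundary

Boundary check: the query satisfies the collinearity and bounding-box conditions for some polygon edge, so it lies exactly on the boundary.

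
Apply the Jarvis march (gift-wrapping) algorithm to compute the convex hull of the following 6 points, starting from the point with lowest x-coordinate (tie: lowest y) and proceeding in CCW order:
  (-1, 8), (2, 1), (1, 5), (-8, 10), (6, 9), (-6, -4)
Hull (CCW) = [(-8, 10), (-6, -4), (2, 1), (6, 9)]

Jarvis march: at each step, from the current hull vertex p, select the next vertex q as the point such that every other point lies strictly to the left of (or on) the directed line p → q. (Equivalently: for every other point r, the cross product (q − p) × (r − p) ≥ 0.)
Starting point (lowest x, tie lowest y): (-8, 10). Wrap until returning to start. Resulting hull: (-8, 10), (-6, -4), (2, 1), (6, 9).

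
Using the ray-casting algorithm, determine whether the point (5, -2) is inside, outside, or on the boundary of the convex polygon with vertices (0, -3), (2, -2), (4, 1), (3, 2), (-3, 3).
The point (5, -2) lies strictly outside the polygon

Cast a horizontal ray to the right from the query point and count how many polygon edges it crosses (each edge strictly once or zero times, handled with the usual half-open convention). 
Parity of crossings → even ⇒ outside.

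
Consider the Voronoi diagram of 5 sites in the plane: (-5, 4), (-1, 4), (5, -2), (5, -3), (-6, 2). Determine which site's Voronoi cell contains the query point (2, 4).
Nearest site = (-1, 4)

The Voronoi cell of site s contains exactly those query points closer to s than to any other site. Compute squared distances from q = (2, 4) to each site:
  (-1 − 2)² + (4 − 4)² = 9
  (5 − 2)² + (-2 − 4)² = 45
  (-5 − 2)² + (4 − 4)² = 49
  (5 − 2)² + (-3 − 4)² = 58
  (-6 − 2)² + (2 − 4)² = 68
Minimum is attained by (-1, 4), so q lies in its Voronoi cell.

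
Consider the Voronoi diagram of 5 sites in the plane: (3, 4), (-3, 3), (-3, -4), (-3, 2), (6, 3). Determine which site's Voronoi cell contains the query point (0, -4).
Nearest site = (-3, -4)

The Voronoi cell of site s contains exactly those query points closer to s than to any other site. Compute squared distances from q = (0, -4) to each site:
  (-3 − 0)² + (-4 − -4)² = 9
  (-3 − 0)² + (2 − -4)² = 45
  (-3 − 0)² + (3 − -4)² = 58
  (3 − 0)² + (4 − -4)² = 73
  (6 − 0)² + (3 − -4)² = 85
Minimum is attained by (-3, -4), so q lies in its Voronoi cell.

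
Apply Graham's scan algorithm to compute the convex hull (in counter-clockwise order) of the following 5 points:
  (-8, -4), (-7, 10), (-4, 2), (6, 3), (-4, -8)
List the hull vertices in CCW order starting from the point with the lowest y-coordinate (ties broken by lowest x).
Hull (CCW) = [(-4, -8), (6, 3), (-7, 10), (-8, -4)]

Graham scan procedure:
  1. Find the pivot p₀ = point with lowest y (tie → lowest x): (-4, -8).
  2. Sort the remaining points by polar angle around p₀.
  3. Walk through sorted points, maintaining a stack; pop the top while the last three entries make a non-left turn (cross product ≤ 0).
  4. Final stack is the convex hull in CCW order: (-4, -8), (6, 3), (-7, 10), (-8, -4).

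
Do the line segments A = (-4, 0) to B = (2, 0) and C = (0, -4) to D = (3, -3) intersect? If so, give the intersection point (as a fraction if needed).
No (intersection of containing lines falls outside at least one segment)

Parametrize and solve: t = 8/3, s = 4. At least one of these is outside [0, 1], so the segments do not intersect.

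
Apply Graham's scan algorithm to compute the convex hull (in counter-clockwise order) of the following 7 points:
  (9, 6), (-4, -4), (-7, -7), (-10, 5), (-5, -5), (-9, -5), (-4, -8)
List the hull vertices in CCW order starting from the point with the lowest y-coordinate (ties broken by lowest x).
Hull (CCW) = [(-4, -8), (9, 6), (-10, 5), (-9, -5), (-7, -7)]

Graham scan procedure:
  1. Find the pivot p₀ = point with lowest y (tie → lowest x): (-4, -8).
  2. Sort the remaining points by polar angle around p₀.
  3. Walk through sorted points, maintaining a stack; pop the top while the last three entries make a non-left turn (cross product ≤ 0).
  4. Final stack is the convex hull in CCW order: (-4, -8), (9, 6), (-10, 5), (-9, -5), (-7, -7).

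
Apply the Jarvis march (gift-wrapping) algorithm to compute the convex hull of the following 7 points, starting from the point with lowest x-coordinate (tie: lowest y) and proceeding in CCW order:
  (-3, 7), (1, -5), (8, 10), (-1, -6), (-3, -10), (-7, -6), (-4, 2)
Hull (CCW) = [(-7, -6), (-3, -10), (1, -5), (8, 10), (-3, 7)]

Jarvis march: at each step, from the current hull vertex p, select the next vertex q as the point such that every other point lies strictly to the left of (or on) the directed line p → q. (Equivalently: for every other point r, the cross product (q − p) × (r − p) ≥ 0.)
Starting point (lowest x, tie lowest y): (-7, -6). Wrap until returning to start. Resulting hull: (-7, -6), (-3, -10), (1, -5), (8, 10), (-3, 7).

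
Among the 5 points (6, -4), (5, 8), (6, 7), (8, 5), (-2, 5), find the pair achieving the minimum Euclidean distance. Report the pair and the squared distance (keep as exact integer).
Pair = ((5, 8), (6, 7)); squared distance = 2

Compute all C(5, 2) = 10 pairwise squared distances (x_i − x_j)² + (y_i − y_j)². The minimum is 2, attained by the pair ((5, 8), (6, 7)).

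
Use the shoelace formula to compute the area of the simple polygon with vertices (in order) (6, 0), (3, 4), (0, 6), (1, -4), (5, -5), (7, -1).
Area = 87/2

Shoelace formula: Area = (1/2) |Σ_i (x_i · y_{i+1} − x_{i+1} · y_i)| (indices mod n). Compute each cross term:
  (6)(4) − (3)(0) = 24
  (3)(6) − (0)(4) = 18
  (0)(-4) − (1)(6) = -6
  (1)(-5) − (5)(-4) = 15
  (5)(-1) − (7)(-5) = 30
  (7)(0) − (6)(-1) = 6
Sum = 87, so (signed) Area = 87/2 = 87/2, |Area| = 87/2.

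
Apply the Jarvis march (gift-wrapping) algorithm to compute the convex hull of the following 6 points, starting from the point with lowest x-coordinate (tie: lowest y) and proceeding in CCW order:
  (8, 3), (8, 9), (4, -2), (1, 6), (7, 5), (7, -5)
Hull (CCW) = [(1, 6), (4, -2), (7, -5), (8, 3), (8, 9)]

Jarvis march: at each step, from the current hull vertex p, select the next vertex q as the point such that every other point lies strictly to the left of (or on) the directed line p → q. (Equivalently: for every other point r, the cross product (q − p) × (r − p) ≥ 0.)
Starting point (lowest x, tie lowest y): (1, 6). Wrap until returning to start. Resulting hull: (1, 6), (4, -2), (7, -5), (8, 3), (8, 9).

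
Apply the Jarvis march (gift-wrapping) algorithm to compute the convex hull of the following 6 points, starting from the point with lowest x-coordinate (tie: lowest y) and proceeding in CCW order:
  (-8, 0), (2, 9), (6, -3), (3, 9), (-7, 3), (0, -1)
Hull (CCW) = [(-8, 0), (6, -3), (3, 9), (2, 9), (-7, 3)]

Jarvis march: at each step, from the current hull vertex p, select the next vertex q as the point such that every other point lies strictly to the left of (or on) the directed line p → q. (Equivalently: for every other point r, the cross product (q − p) × (r − p) ≥ 0.)
Starting point (lowest x, tie lowest y): (-8, 0). Wrap until returning to start. Resulting hull: (-8, 0), (6, -3), (3, 9), (2, 9), (-7, 3).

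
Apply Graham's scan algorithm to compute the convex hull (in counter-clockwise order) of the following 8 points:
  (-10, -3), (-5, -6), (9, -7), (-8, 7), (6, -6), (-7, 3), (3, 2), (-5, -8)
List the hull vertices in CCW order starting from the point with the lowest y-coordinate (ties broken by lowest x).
Hull (CCW) = [(-5, -8), (9, -7), (3, 2), (-8, 7), (-10, -3)]

Graham scan procedure:
  1. Find the pivot p₀ = point with lowest y (tie → lowest x): (-5, -8).
  2. Sort the remaining points by polar angle around p₀.
  3. Walk through sorted points, maintaining a stack; pop the top while the last three entries make a non-left turn (cross product ≤ 0).
  4. Final stack is the convex hull in CCW order: (-5, -8), (9, -7), (3, 2), (-8, 7), (-10, -3).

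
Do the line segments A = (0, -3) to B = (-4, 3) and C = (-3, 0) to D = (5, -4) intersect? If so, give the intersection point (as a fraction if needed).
Yes; intersection at (-3/2, -3/4) (t = 3/8 on AB, s = 3/16 on CD)

Parametrize AB as A + t(B − A) = (0 + -4 t, -3 + 6 t) and CD as C + s(D − C) = (-3 + 8 s, 0 + -4 s). Solve the linear system for (t, s). Determinant = 32 ≠ 0, so a unique intersection of the containing lines exists. Solution: t = 3/8, s = 3/16 — both in [0, 1], so the segments cross. Intersection point: (-3/2, -3/4).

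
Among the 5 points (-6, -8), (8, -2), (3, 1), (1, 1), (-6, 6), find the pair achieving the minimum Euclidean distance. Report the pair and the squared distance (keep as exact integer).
Pair = ((3, 1), (1, 1)); squared distance = 4

Compute all C(5, 2) = 10 pairwise squared distances (x_i − x_j)² + (y_i − y_j)². The minimum is 4, attained by the pair ((3, 1), (1, 1)).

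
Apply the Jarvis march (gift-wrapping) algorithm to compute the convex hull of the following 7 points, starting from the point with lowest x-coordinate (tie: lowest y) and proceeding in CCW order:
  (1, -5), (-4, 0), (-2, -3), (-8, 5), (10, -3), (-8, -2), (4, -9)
Hull (CCW) = [(-8, -2), (4, -9), (10, -3), (-8, 5)]

Jarvis march: at each step, from the current hull vertex p, select the next vertex q as the point such that every other point lies strictly to the left of (or on) the directed line p → q. (Equivalently: for every other point r, the cross product (q − p) × (r − p) ≥ 0.)
Starting point (lowest x, tie lowest y): (-8, -2). Wrap until returning to start. Resulting hull: (-8, -2), (4, -9), (10, -3), (-8, 5).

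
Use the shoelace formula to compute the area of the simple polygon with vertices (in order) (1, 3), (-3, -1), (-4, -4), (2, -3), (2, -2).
Area = 23

Shoelace formula: Area = (1/2) |Σ_i (x_i · y_{i+1} − x_{i+1} · y_i)| (indices mod n). Compute each cross term:
  (1)(-1) − (-3)(3) = 8
  (-3)(-4) − (-4)(-1) = 8
  (-4)(-3) − (2)(-4) = 20
  (2)(-2) − (2)(-3) = 2
  (2)(3) − (1)(-2) = 8
Sum = 46, so (signed) Area = 46/2 = 23, |Area| = 23.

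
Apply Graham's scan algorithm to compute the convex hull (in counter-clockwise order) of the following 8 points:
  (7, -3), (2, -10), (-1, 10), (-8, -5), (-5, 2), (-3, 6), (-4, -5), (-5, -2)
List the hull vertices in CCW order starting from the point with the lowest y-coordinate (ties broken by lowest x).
Hull (CCW) = [(2, -10), (7, -3), (-1, 10), (-5, 2), (-8, -5)]

Graham scan procedure:
  1. Find the pivot p₀ = point with lowest y (tie → lowest x): (2, -10).
  2. Sort the remaining points by polar angle around p₀.
  3. Walk through sorted points, maintaining a stack; pop the top while the last three entries make a non-left turn (cross product ≤ 0).
  4. Final stack is the convex hull in CCW order: (2, -10), (7, -3), (-1, 10), (-5, 2), (-8, -5).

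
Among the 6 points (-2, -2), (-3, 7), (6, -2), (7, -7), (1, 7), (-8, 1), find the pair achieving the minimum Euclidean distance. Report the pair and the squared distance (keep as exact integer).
Pair = ((-3, 7), (1, 7)); squared distance = 16

Compute all C(6, 2) = 15 pairwise squared distances (x_i − x_j)² + (y_i − y_j)². The minimum is 16, attained by the pair ((-3, 7), (1, 7)).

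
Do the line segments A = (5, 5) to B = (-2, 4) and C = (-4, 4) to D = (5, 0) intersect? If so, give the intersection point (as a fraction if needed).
No (intersection of containing lines falls outside at least one segment)

Parametrize and solve: t = 45/37, s = 2/37. At least one of these is outside [0, 1], so the segments do not intersect.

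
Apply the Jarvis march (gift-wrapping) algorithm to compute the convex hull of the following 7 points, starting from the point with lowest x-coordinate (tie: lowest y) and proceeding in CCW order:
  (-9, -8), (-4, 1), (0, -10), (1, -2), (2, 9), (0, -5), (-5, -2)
Hull (CCW) = [(-9, -8), (0, -10), (1, -2), (2, 9), (-4, 1)]

Jarvis march: at each step, from the current hull vertex p, select the next vertex q as the point such that every other point lies strictly to the left of (or on) the directed line p → q. (Equivalently: for every other point r, the cross product (q − p) × (r − p) ≥ 0.)
Starting point (lowest x, tie lowest y): (-9, -8). Wrap until returning to start. Resulting hull: (-9, -8), (0, -10), (1, -2), (2, 9), (-4, 1).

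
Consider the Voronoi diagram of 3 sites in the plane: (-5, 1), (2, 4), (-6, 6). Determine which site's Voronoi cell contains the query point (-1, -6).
Nearest site = (-5, 1)

The Voronoi cell of site s contains exactly those query points closer to s than to any other site. Compute squared distances from q = (-1, -6) to each site:
  (-5 − -1)² + (1 − -6)² = 65
  (2 − -1)² + (4 − -6)² = 109
  (-6 − -1)² + (6 − -6)² = 169
Minimum is attained by (-5, 1), so q lies in its Voronoi cell.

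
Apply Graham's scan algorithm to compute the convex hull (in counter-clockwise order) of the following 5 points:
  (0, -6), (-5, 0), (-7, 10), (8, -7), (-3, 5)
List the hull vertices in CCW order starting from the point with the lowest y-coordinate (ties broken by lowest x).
Hull (CCW) = [(8, -7), (-7, 10), (-5, 0), (0, -6)]

Graham scan procedure:
  1. Find the pivot p₀ = point with lowest y (tie → lowest x): (8, -7).
  2. Sort the remaining points by polar angle around p₀.
  3. Walk through sorted points, maintaining a stack; pop the top while the last three entries make a non-left turn (cross product ≤ 0).
  4. Final stack is the convex hull in CCW order: (8, -7), (-7, 10), (-5, 0), (0, -6).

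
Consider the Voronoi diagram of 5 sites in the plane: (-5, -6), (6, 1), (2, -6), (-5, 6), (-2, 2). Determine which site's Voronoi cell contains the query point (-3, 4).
Nearest site = (-2, 2)

The Voronoi cell of site s contains exactly those query points closer to s than to any other site. Compute squared distances from q = (-3, 4) to each site:
  (-2 − -3)² + (2 − 4)² = 5
  (-5 − -3)² + (6 − 4)² = 8
  (6 − -3)² + (1 − 4)² = 90
  (-5 − -3)² + (-6 − 4)² = 104
  (2 − -3)² + (-6 − 4)² = 125
Minimum is attained by (-2, 2), so q lies in its Voronoi cell.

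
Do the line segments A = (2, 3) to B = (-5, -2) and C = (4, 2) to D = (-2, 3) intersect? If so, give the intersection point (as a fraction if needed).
Yes; intersection at (46/37, 91/37) (t = 4/37 on AB, s = 17/37 on CD)

Parametrize AB as A + t(B − A) = (2 + -7 t, 3 + -5 t) and CD as C + s(D − C) = (4 + -6 s, 2 + 1 s). Solve the linear system for (t, s). Determinant = 37 ≠ 0, so a unique intersection of the containing lines exists. Solution: t = 4/37, s = 17/37 — both in [0, 1], so the segments cross. Intersection point: (46/37, 91/37).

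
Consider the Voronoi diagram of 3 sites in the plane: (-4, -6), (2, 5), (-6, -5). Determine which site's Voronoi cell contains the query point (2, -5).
Nearest site = (-4, -6)

The Voronoi cell of site s contains exactly those query points closer to s than to any other site. Compute squared distances from q = (2, -5) to each site:
  (-4 − 2)² + (-6 − -5)² = 37
  (-6 − 2)² + (-5 − -5)² = 64
  (2 − 2)² + (5 − -5)² = 100
Minimum is attained by (-4, -6), so q lies in its Voronoi cell.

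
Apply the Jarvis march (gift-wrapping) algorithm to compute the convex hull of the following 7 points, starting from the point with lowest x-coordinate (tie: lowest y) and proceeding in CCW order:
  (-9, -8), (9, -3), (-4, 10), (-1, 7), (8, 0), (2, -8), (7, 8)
Hull (CCW) = [(-9, -8), (2, -8), (9, -3), (7, 8), (-4, 10)]

Jarvis march: at each step, from the current hull vertex p, select the next vertex q as the point such that every other point lies strictly to the left of (or on) the directed line p → q. (Equivalently: for every other point r, the cross product (q − p) × (r − p) ≥ 0.)
Starting point (lowest x, tie lowest y): (-9, -8). Wrap until returning to start. Resulting hull: (-9, -8), (2, -8), (9, -3), (7, 8), (-4, 10).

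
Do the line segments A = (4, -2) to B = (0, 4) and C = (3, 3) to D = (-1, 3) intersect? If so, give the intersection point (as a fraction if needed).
Yes; intersection at (2/3, 3) (t = 5/6 on AB, s = 7/12 on CD)

Parametrize AB as A + t(B − A) = (4 + -4 t, -2 + 6 t) and CD as C + s(D − C) = (3 + -4 s, 3 + 0 s). Solve the linear system for (t, s). Determinant = -24 ≠ 0, so a unique intersection of the containing lines exists. Solution: t = 5/6, s = 7/12 — both in [0, 1], so the segments cross. Intersection point: (2/3, 3).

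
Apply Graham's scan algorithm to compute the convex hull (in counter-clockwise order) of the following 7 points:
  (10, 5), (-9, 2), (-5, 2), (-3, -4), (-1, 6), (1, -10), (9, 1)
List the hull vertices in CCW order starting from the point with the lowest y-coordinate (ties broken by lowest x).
Hull (CCW) = [(1, -10), (9, 1), (10, 5), (-1, 6), (-9, 2)]

Graham scan procedure:
  1. Find the pivot p₀ = point with lowest y (tie → lowest x): (1, -10).
  2. Sort the remaining points by polar angle around p₀.
  3. Walk through sorted points, maintaining a stack; pop the top while the last three entries make a non-left turn (cross product ≤ 0).
  4. Final stack is the convex hull in CCW order: (1, -10), (9, 1), (10, 5), (-1, 6), (-9, 2).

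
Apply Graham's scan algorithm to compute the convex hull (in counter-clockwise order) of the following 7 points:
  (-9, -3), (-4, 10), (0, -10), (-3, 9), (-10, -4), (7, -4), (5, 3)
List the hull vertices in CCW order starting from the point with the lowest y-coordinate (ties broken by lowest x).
Hull (CCW) = [(0, -10), (7, -4), (5, 3), (-4, 10), (-10, -4)]

Graham scan procedure:
  1. Find the pivot p₀ = point with lowest y (tie → lowest x): (0, -10).
  2. Sort the remaining points by polar angle around p₀.
  3. Walk through sorted points, maintaining a stack; pop the top while the last three entries make a non-left turn (cross product ≤ 0).
  4. Final stack is the convex hull in CCW order: (0, -10), (7, -4), (5, 3), (-4, 10), (-10, -4).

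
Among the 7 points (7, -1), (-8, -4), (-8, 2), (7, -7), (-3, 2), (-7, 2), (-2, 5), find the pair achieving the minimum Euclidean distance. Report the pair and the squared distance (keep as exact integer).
Pair = ((-8, 2), (-7, 2)); squared distance = 1

Compute all C(7, 2) = 21 pairwise squared distances (x_i − x_j)² + (y_i − y_j)². The minimum is 1, attained by the pair ((-8, 2), (-7, 2)).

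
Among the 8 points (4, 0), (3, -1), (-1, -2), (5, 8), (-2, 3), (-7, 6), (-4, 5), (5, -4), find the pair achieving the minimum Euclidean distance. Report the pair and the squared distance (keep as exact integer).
Pair = ((4, 0), (3, -1)); squared distance = 2

Compute all C(8, 2) = 28 pairwise squared distances (x_i − x_j)² + (y_i − y_j)². The minimum is 2, attained by the pair ((4, 0), (3, -1)).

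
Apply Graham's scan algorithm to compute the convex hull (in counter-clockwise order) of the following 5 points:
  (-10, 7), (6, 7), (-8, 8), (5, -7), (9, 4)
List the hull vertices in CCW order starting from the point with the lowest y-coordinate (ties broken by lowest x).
Hull (CCW) = [(5, -7), (9, 4), (6, 7), (-8, 8), (-10, 7)]

Graham scan procedure:
  1. Find the pivot p₀ = point with lowest y (tie → lowest x): (5, -7).
  2. Sort the remaining points by polar angle around p₀.
  3. Walk through sorted points, maintaining a stack; pop the top while the last three entries make a non-left turn (cross product ≤ 0).
  4. Final stack is the convex hull in CCW order: (5, -7), (9, 4), (6, 7), (-8, 8), (-10, 7).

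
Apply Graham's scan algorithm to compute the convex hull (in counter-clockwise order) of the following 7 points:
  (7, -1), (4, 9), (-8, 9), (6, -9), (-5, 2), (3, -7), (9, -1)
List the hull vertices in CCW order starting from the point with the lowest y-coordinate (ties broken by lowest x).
Hull (CCW) = [(6, -9), (9, -1), (4, 9), (-8, 9), (-5, 2), (3, -7)]

Graham scan procedure:
  1. Find the pivot p₀ = point with lowest y (tie → lowest x): (6, -9).
  2. Sort the remaining points by polar angle around p₀.
  3. Walk through sorted points, maintaining a stack; pop the top while the last three entries make a non-left turn (cross product ≤ 0).
  4. Final stack is the convex hull in CCW order: (6, -9), (9, -1), (4, 9), (-8, 9), (-5, 2), (3, -7).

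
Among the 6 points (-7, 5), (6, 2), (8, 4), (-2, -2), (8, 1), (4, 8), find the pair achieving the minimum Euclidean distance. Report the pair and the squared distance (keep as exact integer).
Pair = ((6, 2), (8, 1)); squared distance = 5

Compute all C(6, 2) = 15 pairwise squared distances (x_i − x_j)² + (y_i − y_j)². The minimum is 5, attained by the pair ((6, 2), (8, 1)).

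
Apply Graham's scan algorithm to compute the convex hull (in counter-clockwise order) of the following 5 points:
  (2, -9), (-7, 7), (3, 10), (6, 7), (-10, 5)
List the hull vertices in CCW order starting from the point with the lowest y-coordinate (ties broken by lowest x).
Hull (CCW) = [(2, -9), (6, 7), (3, 10), (-7, 7), (-10, 5)]

Graham scan procedure:
  1. Find the pivot p₀ = point with lowest y (tie → lowest x): (2, -9).
  2. Sort the remaining points by polar angle around p₀.
  3. Walk through sorted points, maintaining a stack; pop the top while the last three entries make a non-left turn (cross product ≤ 0).
  4. Final stack is the convex hull in CCW order: (2, -9), (6, 7), (3, 10), (-7, 7), (-10, 5).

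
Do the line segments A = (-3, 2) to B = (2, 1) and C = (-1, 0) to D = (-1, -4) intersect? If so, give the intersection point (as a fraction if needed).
No (intersection of containing lines falls outside at least one segment)

Parametrize and solve: t = 2/5, s = -2/5. At least one of these is outside [0, 1], so the segments do not intersect.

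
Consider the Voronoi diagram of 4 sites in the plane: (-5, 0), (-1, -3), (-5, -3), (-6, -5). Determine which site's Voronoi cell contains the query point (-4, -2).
Nearest site = (-5, -3)

The Voronoi cell of site s contains exactly those query points closer to s than to any other site. Compute squared distances from q = (-4, -2) to each site:
  (-5 − -4)² + (-3 − -2)² = 2
  (-5 − -4)² + (0 − -2)² = 5
  (-1 − -4)² + (-3 − -2)² = 10
  (-6 − -4)² + (-5 − -2)² = 13
Minimum is attained by (-5, -3), so q lies in its Voronoi cell.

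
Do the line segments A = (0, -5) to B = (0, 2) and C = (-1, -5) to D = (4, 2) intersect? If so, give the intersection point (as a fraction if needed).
Yes; intersection at (0, -18/5) (t = 1/5 on AB, s = 1/5 on CD)

Parametrize AB as A + t(B − A) = (0 + 0 t, -5 + 7 t) and CD as C + s(D − C) = (-1 + 5 s, -5 + 7 s). Solve the linear system for (t, s). Determinant = 35 ≠ 0, so a unique intersection of the containing lines exists. Solution: t = 1/5, s = 1/5 — both in [0, 1], so the segments cross. Intersection point: (0, -18/5).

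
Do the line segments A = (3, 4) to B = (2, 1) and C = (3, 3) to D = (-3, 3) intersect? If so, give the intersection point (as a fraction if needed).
Yes; intersection at (8/3, 3) (t = 1/3 on AB, s = 1/18 on CD)

Parametrize AB as A + t(B − A) = (3 + -1 t, 4 + -3 t) and CD as C + s(D − C) = (3 + -6 s, 3 + 0 s). Solve the linear system for (t, s). Determinant = 18 ≠ 0, so a unique intersection of the containing lines exists. Solution: t = 1/3, s = 1/18 — both in [0, 1], so the segments cross. Intersection point: (8/3, 3).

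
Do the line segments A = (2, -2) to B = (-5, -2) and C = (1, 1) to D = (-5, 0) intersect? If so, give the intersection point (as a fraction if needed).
No (intersection of containing lines falls outside at least one segment)

Parametrize and solve: t = 19/7, s = 3. At least one of these is outside [0, 1], so the segments do not intersect.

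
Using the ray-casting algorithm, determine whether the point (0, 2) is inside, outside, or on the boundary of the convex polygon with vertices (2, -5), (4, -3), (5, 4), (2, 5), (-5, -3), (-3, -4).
The point (0, 2) lies strictly inside the polygon

Cast a horizontal ray to the right from the query point and count how many polygon edges it crosses (each edge strictly once or zero times, handled with the usual half-open convention). 
Parity of crossings → odd ⇒ inside.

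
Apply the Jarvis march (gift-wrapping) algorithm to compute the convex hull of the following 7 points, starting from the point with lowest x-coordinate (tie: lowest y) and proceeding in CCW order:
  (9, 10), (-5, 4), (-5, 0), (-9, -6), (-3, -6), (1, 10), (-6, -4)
Hull (CCW) = [(-9, -6), (-3, -6), (9, 10), (1, 10), (-5, 4)]

Jarvis march: at each step, from the current hull vertex p, select the next vertex q as the point such that every other point lies strictly to the left of (or on) the directed line p → q. (Equivalently: for every other point r, the cross product (q − p) × (r − p) ≥ 0.)
Starting point (lowest x, tie lowest y): (-9, -6). Wrap until returning to start. Resulting hull: (-9, -6), (-3, -6), (9, 10), (1, 10), (-5, 4).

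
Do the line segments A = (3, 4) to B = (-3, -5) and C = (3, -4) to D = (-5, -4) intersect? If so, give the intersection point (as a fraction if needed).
Yes; intersection at (-7/3, -4) (t = 8/9 on AB, s = 2/3 on CD)

Parametrize AB as A + t(B − A) = (3 + -6 t, 4 + -9 t) and CD as C + s(D − C) = (3 + -8 s, -4 + 0 s). Solve the linear system for (t, s). Determinant = 72 ≠ 0, so a unique intersection of the containing lines exists. Solution: t = 8/9, s = 2/3 — both in [0, 1], so the segments cross. Intersection point: (-7/3, -4).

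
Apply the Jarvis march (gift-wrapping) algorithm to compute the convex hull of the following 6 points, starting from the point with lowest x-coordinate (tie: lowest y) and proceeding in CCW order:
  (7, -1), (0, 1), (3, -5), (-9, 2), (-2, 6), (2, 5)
Hull (CCW) = [(-9, 2), (3, -5), (7, -1), (2, 5), (-2, 6)]

Jarvis march: at each step, from the current hull vertex p, select the next vertex q as the point such that every other point lies strictly to the left of (or on) the directed line p → q. (Equivalently: for every other point r, the cross product (q − p) × (r − p) ≥ 0.)
Starting point (lowest x, tie lowest y): (-9, 2). Wrap until returning to start. Resulting hull: (-9, 2), (3, -5), (7, -1), (2, 5), (-2, 6).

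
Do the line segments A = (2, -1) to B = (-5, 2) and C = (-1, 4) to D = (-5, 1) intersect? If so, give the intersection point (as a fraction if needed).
Yes; intersection at (-137/33, 18/11) (t = 29/33 on AB, s = 26/33 on CD)

Parametrize AB as A + t(B − A) = (2 + -7 t, -1 + 3 t) and CD as C + s(D − C) = (-1 + -4 s, 4 + -3 s). Solve the linear system for (t, s). Determinant = -33 ≠ 0, so a unique intersection of the containing lines exists. Solution: t = 29/33, s = 26/33 — both in [0, 1], so the segments cross. Intersection point: (-137/33, 18/11).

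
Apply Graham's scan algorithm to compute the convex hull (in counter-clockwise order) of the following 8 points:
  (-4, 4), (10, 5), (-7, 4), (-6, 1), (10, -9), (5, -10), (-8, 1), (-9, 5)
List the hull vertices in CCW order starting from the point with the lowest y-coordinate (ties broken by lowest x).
Hull (CCW) = [(5, -10), (10, -9), (10, 5), (-9, 5), (-8, 1)]

Graham scan procedure:
  1. Find the pivot p₀ = point with lowest y (tie → lowest x): (5, -10).
  2. Sort the remaining points by polar angle around p₀.
  3. Walk through sorted points, maintaining a stack; pop the top while the last three entries make a non-left turn (cross product ≤ 0).
  4. Final stack is the convex hull in CCW order: (5, -10), (10, -9), (10, 5), (-9, 5), (-8, 1).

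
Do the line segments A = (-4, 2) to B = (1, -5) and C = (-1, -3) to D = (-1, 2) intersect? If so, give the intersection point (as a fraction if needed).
Yes; intersection at (-1, -11/5) (t = 3/5 on AB, s = 4/25 on CD)

Parametrize AB as A + t(B − A) = (-4 + 5 t, 2 + -7 t) and CD as C + s(D − C) = (-1 + 0 s, -3 + 5 s). Solve the linear system for (t, s). Determinant = -25 ≠ 0, so a unique intersection of the containing lines exists. Solution: t = 3/5, s = 4/25 — both in [0, 1], so the segments cross. Intersection point: (-1, -11/5).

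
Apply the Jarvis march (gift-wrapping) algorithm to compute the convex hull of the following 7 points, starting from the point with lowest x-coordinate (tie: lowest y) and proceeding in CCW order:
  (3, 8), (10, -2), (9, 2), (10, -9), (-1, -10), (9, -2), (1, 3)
Hull (CCW) = [(-1, -10), (10, -9), (10, -2), (9, 2), (3, 8), (1, 3)]

Jarvis march: at each step, from the current hull vertex p, select the next vertex q as the point such that every other point lies strictly to the left of (or on) the directed line p → q. (Equivalently: for every other point r, the cross product (q − p) × (r − p) ≥ 0.)
Starting point (lowest x, tie lowest y): (-1, -10). Wrap until returning to start. Resulting hull: (-1, -10), (10, -9), (10, -2), (9, 2), (3, 8), (1, 3).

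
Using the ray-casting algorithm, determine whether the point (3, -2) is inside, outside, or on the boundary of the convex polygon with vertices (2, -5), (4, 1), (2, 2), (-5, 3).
The point (3, -2) lies on the polygon boundary

Boundary check: the query satisfies the collinearity and bounding-box conditions for some polygon edge, so it lies exactly on the boundary.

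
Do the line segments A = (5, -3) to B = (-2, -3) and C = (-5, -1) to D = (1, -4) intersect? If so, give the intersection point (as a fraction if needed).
Yes; intersection at (-1, -3) (t = 6/7 on AB, s = 2/3 on CD)

Parametrize AB as A + t(B − A) = (5 + -7 t, -3 + 0 t) and CD as C + s(D − C) = (-5 + 6 s, -1 + -3 s). Solve the linear system for (t, s). Determinant = -21 ≠ 0, so a unique intersection of the containing lines exists. Solution: t = 6/7, s = 2/3 — both in [0, 1], so the segments cross. Intersection point: (-1, -3).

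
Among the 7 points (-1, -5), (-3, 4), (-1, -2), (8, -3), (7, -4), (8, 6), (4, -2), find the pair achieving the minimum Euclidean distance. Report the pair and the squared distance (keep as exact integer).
Pair = ((8, -3), (7, -4)); squared distance = 2

Compute all C(7, 2) = 21 pairwise squared distances (x_i − x_j)² + (y_i − y_j)². The minimum is 2, attained by the pair ((8, -3), (7, -4)).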